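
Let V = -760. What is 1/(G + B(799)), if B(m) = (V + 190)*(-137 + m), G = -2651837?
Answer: -1/3029177 ≈ -3.3012e-7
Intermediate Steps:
B(m) = 78090 - 570*m (B(m) = (-760 + 190)*(-137 + m) = -570*(-137 + m) = 78090 - 570*m)
1/(G + B(799)) = 1/(-2651837 + (78090 - 570*799)) = 1/(-2651837 + (78090 - 455430)) = 1/(-2651837 - 377340) = 1/(-3029177) = -1/3029177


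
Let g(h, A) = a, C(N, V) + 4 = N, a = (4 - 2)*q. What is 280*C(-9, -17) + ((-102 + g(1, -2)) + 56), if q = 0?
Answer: -3686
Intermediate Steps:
a = 0 (a = (4 - 2)*0 = 2*0 = 0)
C(N, V) = -4 + N
g(h, A) = 0
280*C(-9, -17) + ((-102 + g(1, -2)) + 56) = 280*(-4 - 9) + ((-102 + 0) + 56) = 280*(-13) + (-102 + 56) = -3640 - 46 = -3686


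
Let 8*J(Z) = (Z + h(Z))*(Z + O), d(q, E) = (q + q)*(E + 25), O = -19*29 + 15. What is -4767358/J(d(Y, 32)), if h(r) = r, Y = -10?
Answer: -2383679/238830 ≈ -9.9807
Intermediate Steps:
O = -536 (O = -551 + 15 = -536)
d(q, E) = 2*q*(25 + E) (d(q, E) = (2*q)*(25 + E) = 2*q*(25 + E))
J(Z) = Z*(-536 + Z)/4 (J(Z) = ((Z + Z)*(Z - 536))/8 = ((2*Z)*(-536 + Z))/8 = (2*Z*(-536 + Z))/8 = Z*(-536 + Z)/4)
-4767358/J(d(Y, 32)) = -4767358*(-1/(5*(-536 + 2*(-10)*(25 + 32))*(25 + 32))) = -4767358*(-1/(285*(-536 + 2*(-10)*57))) = -4767358*(-1/(285*(-536 - 1140))) = -4767358/((1/4)*(-1140)*(-1676)) = -4767358/477660 = -4767358*1/477660 = -2383679/238830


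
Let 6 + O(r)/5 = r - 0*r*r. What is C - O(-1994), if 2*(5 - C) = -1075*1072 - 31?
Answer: 1172441/2 ≈ 5.8622e+5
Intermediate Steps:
C = 1152441/2 (C = 5 - (-1075*1072 - 31)/2 = 5 - (-1152400 - 31)/2 = 5 - 1/2*(-1152431) = 5 + 1152431/2 = 1152441/2 ≈ 5.7622e+5)
O(r) = -30 + 5*r (O(r) = -30 + 5*(r - 0*r*r) = -30 + 5*(r - 0*r) = -30 + 5*(r - 1*0) = -30 + 5*(r + 0) = -30 + 5*r)
C - O(-1994) = 1152441/2 - (-30 + 5*(-1994)) = 1152441/2 - (-30 - 9970) = 1152441/2 - 1*(-10000) = 1152441/2 + 10000 = 1172441/2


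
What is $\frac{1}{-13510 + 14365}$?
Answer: $\frac{1}{855} \approx 0.0011696$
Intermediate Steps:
$\frac{1}{-13510 + 14365} = \frac{1}{855}$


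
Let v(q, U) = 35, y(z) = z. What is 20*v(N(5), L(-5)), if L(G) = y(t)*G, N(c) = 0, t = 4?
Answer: 700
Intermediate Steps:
L(G) = 4*G
20*v(N(5), L(-5)) = 20*35 = 700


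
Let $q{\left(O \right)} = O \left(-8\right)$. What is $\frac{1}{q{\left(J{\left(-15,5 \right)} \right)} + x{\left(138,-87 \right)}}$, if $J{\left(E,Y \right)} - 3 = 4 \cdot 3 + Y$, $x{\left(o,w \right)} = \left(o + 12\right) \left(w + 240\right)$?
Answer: $\frac{1}{22790} \approx 4.3879 \cdot 10^{-5}$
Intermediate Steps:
$x{\left(o,w \right)} = \left(12 + o\right) \left(240 + w\right)$
$J{\left(E,Y \right)} = 15 + Y$ ($J{\left(E,Y \right)} = 3 + \left(4 \cdot 3 + Y\right) = 3 + \left(12 + Y\right) = 15 + Y$)
$q{\left(O \right)} = - 8 O$
$\frac{1}{q{\left(J{\left(-15,5 \right)} \right)} + x{\left(138,-87 \right)}} = \frac{1}{- 8 \left(15 + 5\right) + \left(2880 + 12 \left(-87\right) + 240 \cdot 138 + 138 \left(-87\right)\right)} = \frac{1}{\left(-8\right) 20 + \left(2880 - 1044 + 33120 - 12006\right)} = \frac{1}{-160 + 22950} = \frac{1}{22790}$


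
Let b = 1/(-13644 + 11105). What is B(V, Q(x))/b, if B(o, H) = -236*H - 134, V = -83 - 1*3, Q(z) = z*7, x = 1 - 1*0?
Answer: 4534654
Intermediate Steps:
x = 1 (x = 1 + 0 = 1)
b = -1/2539 (b = 1/(-2539) = -1/2539 ≈ -0.00039386)
Q(z) = 7*z
V = -86 (V = -83 - 3 = -86)
B(o, H) = -134 - 236*H
B(V, Q(x))/b = (-134 - 1652)/(-1/2539) = (-134 - 236*7)*(-2539) = (-134 - 1652)*(-2539) = -1786*(-2539) = 4534654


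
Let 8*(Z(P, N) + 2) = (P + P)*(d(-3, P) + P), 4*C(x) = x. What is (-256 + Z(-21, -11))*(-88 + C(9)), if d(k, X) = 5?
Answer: 29841/2 ≈ 14921.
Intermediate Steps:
C(x) = x/4
Z(P, N) = -2 + P*(5 + P)/4 (Z(P, N) = -2 + ((P + P)*(5 + P))/8 = -2 + ((2*P)*(5 + P))/8 = -2 + (2*P*(5 + P))/8 = -2 + P*(5 + P)/4)
(-256 + Z(-21, -11))*(-88 + C(9)) = (-256 + (-2 + (¼)*(-21)² + (5/4)*(-21)))*(-88 + (¼)*9) = (-256 + (-2 + (¼)*441 - 105/4))*(-88 + 9/4) = (-256 + (-2 + 441/4 - 105/4))*(-343/4) = (-256 + 82)*(-343/4) = -174*(-343/4) = 29841/2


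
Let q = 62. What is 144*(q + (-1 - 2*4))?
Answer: 7632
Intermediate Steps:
144*(q + (-1 - 2*4)) = 144*(62 + (-1 - 2*4)) = 144*(62 + (-1 - 8)) = 144*(62 - 9) = 144*53 = 7632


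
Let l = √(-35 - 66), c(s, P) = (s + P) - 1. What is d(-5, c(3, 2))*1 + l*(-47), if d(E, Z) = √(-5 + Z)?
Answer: I*(1 - 47*√101) ≈ -471.34*I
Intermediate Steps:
c(s, P) = -1 + P + s (c(s, P) = (P + s) - 1 = -1 + P + s)
l = I*√101 (l = √(-101) = I*√101 ≈ 10.05*I)
d(-5, c(3, 2))*1 + l*(-47) = √(-5 + (-1 + 2 + 3))*1 + (I*√101)*(-47) = √(-5 + 4)*1 - 47*I*√101 = √(-1)*1 - 47*I*√101 = I*1 - 47*I*√101 = I - 47*I*√101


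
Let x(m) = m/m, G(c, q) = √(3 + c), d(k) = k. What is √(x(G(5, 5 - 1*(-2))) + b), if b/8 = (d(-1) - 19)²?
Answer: √3201 ≈ 56.577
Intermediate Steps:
b = 3200 (b = 8*(-1 - 19)² = 8*(-20)² = 8*400 = 3200)
x(m) = 1
√(x(G(5, 5 - 1*(-2))) + b) = √(1 + 3200) = √3201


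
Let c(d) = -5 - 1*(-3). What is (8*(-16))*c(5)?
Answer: 256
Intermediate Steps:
c(d) = -2 (c(d) = -5 + 3 = -2)
(8*(-16))*c(5) = (8*(-16))*(-2) = -128*(-2) = 256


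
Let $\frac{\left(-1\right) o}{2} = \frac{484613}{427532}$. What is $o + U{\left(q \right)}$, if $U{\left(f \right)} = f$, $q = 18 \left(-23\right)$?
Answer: $- \frac{88983737}{213766} \approx -416.27$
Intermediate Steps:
$q = -414$
$o = - \frac{484613}{213766}$ ($o = - 2 \cdot \frac{484613}{427532} = - 2 \cdot 484613 \cdot \frac{1}{427532} = \left(-2\right) \frac{484613}{427532} = - \frac{484613}{213766} \approx -2.267$)
$o + U{\left(q \right)} = - \frac{484613}{213766} - 414 = - \frac{88983737}{213766}$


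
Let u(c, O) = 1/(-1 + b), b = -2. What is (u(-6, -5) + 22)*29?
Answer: 1885/3 ≈ 628.33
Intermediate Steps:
u(c, O) = -⅓ (u(c, O) = 1/(-1 - 2) = 1/(-3) = -⅓)
(u(-6, -5) + 22)*29 = (-⅓ + 22)*29 = (65/3)*29 = 1885/3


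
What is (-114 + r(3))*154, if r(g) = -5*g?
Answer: -19866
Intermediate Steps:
(-114 + r(3))*154 = (-114 - 5*3)*154 = (-114 - 15)*154 = -129*154 = -19866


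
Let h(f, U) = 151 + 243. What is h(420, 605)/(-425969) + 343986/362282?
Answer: 73192316663/77160450629 ≈ 0.94857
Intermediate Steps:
h(f, U) = 394
h(420, 605)/(-425969) + 343986/362282 = 394/(-425969) + 343986/362282 = 394*(-1/425969) + 343986*(1/362282) = -394/425969 + 171993/181141 = 73192316663/77160450629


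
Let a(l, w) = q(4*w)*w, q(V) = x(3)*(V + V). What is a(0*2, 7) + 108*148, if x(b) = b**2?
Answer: 19512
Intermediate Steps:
q(V) = 18*V (q(V) = 3**2*(V + V) = 9*(2*V) = 18*V)
a(l, w) = 72*w**2 (a(l, w) = (18*(4*w))*w = (72*w)*w = 72*w**2)
a(0*2, 7) + 108*148 = 72*7**2 + 108*148 = 72*49 + 15984 = 3528 + 15984 = 19512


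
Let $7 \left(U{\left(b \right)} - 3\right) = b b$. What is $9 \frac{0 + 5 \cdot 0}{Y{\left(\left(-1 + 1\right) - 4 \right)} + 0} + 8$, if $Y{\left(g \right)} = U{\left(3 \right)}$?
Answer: $8$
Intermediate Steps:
$U{\left(b \right)} = 3 + \frac{b^{2}}{7}$ ($U{\left(b \right)} = 3 + \frac{b b}{7} = 3 + \frac{b^{2}}{7}$)
$Y{\left(g \right)} = \frac{30}{7}$ ($Y{\left(g \right)} = 3 + \frac{3^{2}}{7} = 3 + \frac{1}{7} \cdot 9 = 3 + \frac{9}{7} = \frac{30}{7}$)
$9 \frac{0 + 5 \cdot 0}{Y{\left(\left(-1 + 1\right) - 4 \right)} + 0} + 8 = 9 \frac{0 + 5 \cdot 0}{\frac{30}{7} + 0} + 8 = 9 \frac{0 + 0}{\frac{30}{7}} + 8 = 9 \cdot 0 \cdot \frac{7}{30} + 8 = 9 \cdot 0 + 8 = 0 + 8 = 8$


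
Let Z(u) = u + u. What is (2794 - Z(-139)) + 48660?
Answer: 51732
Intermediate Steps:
Z(u) = 2*u
(2794 - Z(-139)) + 48660 = (2794 - 2*(-139)) + 48660 = (2794 - 1*(-278)) + 48660 = (2794 + 278) + 48660 = 3072 + 48660 = 51732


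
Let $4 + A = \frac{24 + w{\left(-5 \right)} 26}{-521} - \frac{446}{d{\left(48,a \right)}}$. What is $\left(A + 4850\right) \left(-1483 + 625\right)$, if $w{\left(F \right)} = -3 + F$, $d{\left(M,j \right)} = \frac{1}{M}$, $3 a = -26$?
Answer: $\frac{7403354244}{521} \approx 1.421 \cdot 10^{7}$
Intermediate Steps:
$a = - \frac{26}{3}$ ($a = \frac{1}{3} \left(-26\right) = - \frac{26}{3} \approx -8.6667$)
$A = - \frac{11155468}{521}$ ($A = -4 + \left(\frac{24 + \left(-3 - 5\right) 26}{-521} - \frac{446}{\frac{1}{48}}\right) = -4 - \left(21408 - \left(24 - 208\right) \left(- \frac{1}{521}\right)\right) = -4 - \frac{11153384}{521} = - \frac{11155468}{521} \approx -21412.0$)
$\left(A + 4850\right) \left(-1483 + 625\right) = \left(- \frac{11155468}{521} + 4850\right) \left(-1483 + 625\right) = \left(- \frac{8628618}{521}\right) \left(-858\right) = \frac{7403354244}{521}$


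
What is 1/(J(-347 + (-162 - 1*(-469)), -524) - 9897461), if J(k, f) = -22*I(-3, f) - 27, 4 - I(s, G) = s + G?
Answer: -1/9909170 ≈ -1.0092e-7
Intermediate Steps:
I(s, G) = 4 - G - s (I(s, G) = 4 - (s + G) = 4 - (G + s) = 4 + (-G - s) = 4 - G - s)
J(k, f) = -181 + 22*f (J(k, f) = -22*(4 - f - 1*(-3)) - 27 = -22*(4 - f + 3) - 27 = -22*(7 - f) - 27 = (-154 + 22*f) - 27 = -181 + 22*f)
1/(J(-347 + (-162 - 1*(-469)), -524) - 9897461) = 1/((-181 + 22*(-524)) - 9897461) = 1/((-181 - 11528) - 9897461) = 1/(-11709 - 9897461) = 1/(-9909170) = -1/9909170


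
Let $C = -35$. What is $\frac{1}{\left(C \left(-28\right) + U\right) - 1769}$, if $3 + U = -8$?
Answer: $- \frac{1}{800} \approx -0.00125$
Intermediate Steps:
$U = -11$ ($U = -3 - 8 = -11$)
$\frac{1}{\left(C \left(-28\right) + U\right) - 1769} = \frac{1}{\left(\left(-35\right) \left(-28\right) - 11\right) - 1769} = \frac{1}{\left(980 - 11\right) - 1769} = \frac{1}{969 - 1769} = \frac{1}{-800} = - \frac{1}{800}$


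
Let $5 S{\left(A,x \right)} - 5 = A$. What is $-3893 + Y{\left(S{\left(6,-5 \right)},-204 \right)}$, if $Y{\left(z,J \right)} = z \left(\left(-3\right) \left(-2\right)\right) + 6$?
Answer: $- \frac{19369}{5} \approx -3873.8$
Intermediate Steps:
$S{\left(A,x \right)} = 1 + \frac{A}{5}$
$Y{\left(z,J \right)} = 6 + 6 z$ ($Y{\left(z,J \right)} = z 6 + 6 = 6 z + 6 = 6 + 6 z$)
$-3893 + Y{\left(S{\left(6,-5 \right)},-204 \right)} = -3893 + \left(6 + 6 \left(1 + \frac{1}{5} \cdot 6\right)\right) = -3893 + \left(6 + 6 \left(1 + \frac{6}{5}\right)\right) = -3893 + \left(6 + 6 \cdot \frac{11}{5}\right) = -3893 + \left(6 + \frac{66}{5}\right) = -3893 + \frac{96}{5} = - \frac{19369}{5}$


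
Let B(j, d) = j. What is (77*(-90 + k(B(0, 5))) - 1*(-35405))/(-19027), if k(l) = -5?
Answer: -530/359 ≈ -1.4763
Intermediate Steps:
(77*(-90 + k(B(0, 5))) - 1*(-35405))/(-19027) = (77*(-90 - 5) - 1*(-35405))/(-19027) = (77*(-95) + 35405)*(-1/19027) = (-7315 + 35405)*(-1/19027) = 28090*(-1/19027) = -530/359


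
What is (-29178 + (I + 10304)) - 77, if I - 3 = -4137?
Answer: -23085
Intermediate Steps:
I = -4134 (I = 3 - 4137 = -4134)
(-29178 + (I + 10304)) - 77 = (-29178 + (-4134 + 10304)) - 77 = (-29178 + 6170) - 77 = -23008 - 77 = -23085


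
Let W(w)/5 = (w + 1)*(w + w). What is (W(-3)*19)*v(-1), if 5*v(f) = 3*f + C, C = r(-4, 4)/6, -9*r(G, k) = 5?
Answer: -6346/9 ≈ -705.11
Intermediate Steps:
r(G, k) = -5/9 (r(G, k) = -⅑*5 = -5/9)
C = -5/54 (C = -5/9/6 = -5/9*⅙ = -5/54 ≈ -0.092593)
v(f) = -1/54 + 3*f/5 (v(f) = (3*f - 5/54)/5 = (-5/54 + 3*f)/5 = -1/54 + 3*f/5)
W(w) = 10*w*(1 + w) (W(w) = 5*((w + 1)*(w + w)) = 5*((1 + w)*(2*w)) = 5*(2*w*(1 + w)) = 10*w*(1 + w))
(W(-3)*19)*v(-1) = ((10*(-3)*(1 - 3))*19)*(-1/54 + (⅗)*(-1)) = ((10*(-3)*(-2))*19)*(-1/54 - ⅗) = (60*19)*(-167/270) = 1140*(-167/270) = -6346/9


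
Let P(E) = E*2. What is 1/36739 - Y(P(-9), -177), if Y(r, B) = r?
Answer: 661303/36739 ≈ 18.000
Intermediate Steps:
P(E) = 2*E
1/36739 - Y(P(-9), -177) = 1/36739 - 2*(-9) = 1/36739 - 1*(-18) = 1/36739 + 18 = 661303/36739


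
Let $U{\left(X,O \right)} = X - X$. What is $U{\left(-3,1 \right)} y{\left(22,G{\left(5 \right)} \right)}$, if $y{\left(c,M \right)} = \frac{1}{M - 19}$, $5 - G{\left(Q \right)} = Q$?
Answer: $0$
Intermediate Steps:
$U{\left(X,O \right)} = 0$
$G{\left(Q \right)} = 5 - Q$
$y{\left(c,M \right)} = \frac{1}{-19 + M}$
$U{\left(-3,1 \right)} y{\left(22,G{\left(5 \right)} \right)} = \frac{0}{-19 + \left(5 - 5\right)} = \frac{0}{-19 + 0} = \frac{0}{-19} = 0 \left(- \frac{1}{19}\right) = 0$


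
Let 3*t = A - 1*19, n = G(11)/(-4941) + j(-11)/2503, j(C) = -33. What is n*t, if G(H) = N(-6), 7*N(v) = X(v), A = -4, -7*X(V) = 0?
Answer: 253/2503 ≈ 0.10108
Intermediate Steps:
X(V) = 0 (X(V) = -1/7*0 = 0)
N(v) = 0 (N(v) = (1/7)*0 = 0)
G(H) = 0
n = -33/2503 (n = 0/(-4941) - 33/2503 = 0*(-1/4941) - 33*1/2503 = 0 - 33/2503 = -33/2503 ≈ -0.013184)
t = -23/3 (t = (-4 - 1*19)/3 = (-4 - 19)/3 = (1/3)*(-23) = -23/3 ≈ -7.6667)
n*t = -33/2503*(-23/3) = 253/2503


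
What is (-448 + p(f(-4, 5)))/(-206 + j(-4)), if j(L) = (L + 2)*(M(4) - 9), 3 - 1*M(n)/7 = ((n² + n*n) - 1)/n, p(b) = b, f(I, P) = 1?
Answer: 298/81 ≈ 3.6790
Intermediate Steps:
M(n) = 21 - 7*(-1 + 2*n²)/n (M(n) = 21 - 7*((n² + n*n) - 1)/n = 21 - 7*((n² + n²) - 1)/n = 21 - 7*(2*n² - 1)/n = 21 - 7*(-1 + 2*n²)/n)
j(L) = -169/2 - 169*L/4 (j(L) = (L + 2)*((21 - 14*4 + 7/4) - 9) = (2 + L)*((21 - 56 + 7*(¼)) - 9) = (2 + L)*((21 - 56 + 7/4) - 9) = (2 + L)*(-133/4 - 9) = (2 + L)*(-169/4) = -169/2 - 169*L/4)
(-448 + p(f(-4, 5)))/(-206 + j(-4)) = (-448 + 1)/(-206 + (-169/2 - 169/4*(-4))) = -447/(-206 + (-169/2 + 169)) = -447/(-206 + 169/2) = -447/(-243/2) = -447*(-2/243) = 298/81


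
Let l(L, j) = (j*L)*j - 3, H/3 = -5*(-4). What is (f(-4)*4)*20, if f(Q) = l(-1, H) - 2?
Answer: -288400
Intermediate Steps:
H = 60 (H = 3*(-5*(-4)) = 3*20 = 60)
l(L, j) = -3 + L*j² (l(L, j) = (L*j)*j - 3 = L*j² - 3 = -3 + L*j²)
f(Q) = -3605 (f(Q) = (-3 - 1*60²) - 2 = (-3 - 1*3600) - 2 = (-3 - 3600) - 2 = -3603 - 2 = -3605)
(f(-4)*4)*20 = -3605*4*20 = -14420*20 = -288400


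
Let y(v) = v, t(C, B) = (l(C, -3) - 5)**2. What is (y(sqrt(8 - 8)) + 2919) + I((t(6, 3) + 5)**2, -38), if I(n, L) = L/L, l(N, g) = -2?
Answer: 2920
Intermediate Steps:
t(C, B) = 49 (t(C, B) = (-2 - 5)**2 = (-7)**2 = 49)
I(n, L) = 1
(y(sqrt(8 - 8)) + 2919) + I((t(6, 3) + 5)**2, -38) = (sqrt(8 - 8) + 2919) + 1 = (sqrt(0) + 2919) + 1 = (0 + 2919) + 1 = 2919 + 1 = 2920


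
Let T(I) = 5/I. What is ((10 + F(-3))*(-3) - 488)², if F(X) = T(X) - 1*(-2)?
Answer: 269361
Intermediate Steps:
F(X) = 2 + 5/X (F(X) = 5/X - 1*(-2) = 5/X + 2 = 2 + 5/X)
((10 + F(-3))*(-3) - 488)² = ((10 + (2 + 5/(-3)))*(-3) - 488)² = ((10 + (2 + 5*(-⅓)))*(-3) - 488)² = ((10 + (2 - 5/3))*(-3) - 488)² = ((10 + ⅓)*(-3) - 488)² = ((31/3)*(-3) - 488)² = (-31 - 488)² = (-519)² = 269361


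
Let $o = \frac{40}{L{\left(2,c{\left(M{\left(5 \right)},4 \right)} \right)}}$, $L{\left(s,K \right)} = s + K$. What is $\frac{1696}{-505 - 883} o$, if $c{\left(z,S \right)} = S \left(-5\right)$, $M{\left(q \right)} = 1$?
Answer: $\frac{8480}{3123} \approx 2.7153$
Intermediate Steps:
$c{\left(z,S \right)} = - 5 S$
$L{\left(s,K \right)} = K + s$
$o = - \frac{20}{9}$ ($o = \frac{40}{\left(-5\right) 4 + 2} = \frac{40}{-20 + 2} = \frac{40}{-18} = 40 \left(- \frac{1}{18}\right) = - \frac{20}{9} \approx -2.2222$)
$\frac{1696}{-505 - 883} o = \frac{1696}{-505 - 883} \left(- \frac{20}{9}\right) = \frac{1696}{-1388} \left(- \frac{20}{9}\right) = 1696 \left(- \frac{1}{1388}\right) \left(- \frac{20}{9}\right) = \left(- \frac{424}{347}\right) \left(- \frac{20}{9}\right) = \frac{8480}{3123}$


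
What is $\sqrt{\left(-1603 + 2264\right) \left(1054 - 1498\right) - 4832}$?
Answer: $2 i \sqrt{74579} \approx 546.18 i$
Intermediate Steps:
$\sqrt{\left(-1603 + 2264\right) \left(1054 - 1498\right) - 4832} = \sqrt{661 \left(-444\right) - 4832} = \sqrt{-293484 - 4832} = \sqrt{-298316} = 2 i \sqrt{74579}$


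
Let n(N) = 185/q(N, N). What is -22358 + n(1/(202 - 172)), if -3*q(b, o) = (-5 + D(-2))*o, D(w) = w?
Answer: -139856/7 ≈ -19979.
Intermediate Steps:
q(b, o) = 7*o/3 (q(b, o) = -(-5 - 2)*o/3 = -(-7)*o/3 = 7*o/3)
n(N) = 555/(7*N) (n(N) = 185/((7*N/3)) = 185*(3/(7*N)) = 555/(7*N))
-22358 + n(1/(202 - 172)) = -22358 + 555/(7*(1/(202 - 172))) = -22358 + 555/(7*(1/30)) = -22358 + (555/7)*30 = -22358 + 16650/7 = -139856/7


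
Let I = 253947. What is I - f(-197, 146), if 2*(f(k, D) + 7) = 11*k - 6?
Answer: 510081/2 ≈ 2.5504e+5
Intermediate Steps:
f(k, D) = -10 + 11*k/2 (f(k, D) = -7 + (11*k - 6)/2 = -7 + (-6 + 11*k)/2 = -7 + (-3 + 11*k/2) = -10 + 11*k/2)
I - f(-197, 146) = 253947 - (-10 + (11/2)*(-197)) = 253947 - (-10 - 2167/2) = 253947 - 1*(-2187/2) = 253947 + 2187/2 = 510081/2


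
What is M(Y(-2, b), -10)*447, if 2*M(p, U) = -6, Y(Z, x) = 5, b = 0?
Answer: -1341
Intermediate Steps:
M(p, U) = -3 (M(p, U) = (½)*(-6) = -3)
M(Y(-2, b), -10)*447 = -3*447 = -1341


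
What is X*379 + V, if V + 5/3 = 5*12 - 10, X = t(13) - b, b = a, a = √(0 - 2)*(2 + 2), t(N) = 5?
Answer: 5830/3 - 1516*I*√2 ≈ 1943.3 - 2143.9*I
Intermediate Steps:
a = 4*I*√2 (a = √(-2)*4 = (I*√2)*4 = 4*I*√2 ≈ 5.6569*I)
b = 4*I*√2 ≈ 5.6569*I
X = 5 - 4*I*√2 ≈ 5.0 - 5.6569*I
V = 145/3 (V = -5/3 + (5*12 - 10) = -5/3 + (60 - 10) = -5/3 + 50 = 145/3 ≈ 48.333)
X*379 + V = (5 - 4*I*√2)*379 + 145/3 = (1895 - 1516*I*√2) + 145/3 = 5830/3 - 1516*I*√2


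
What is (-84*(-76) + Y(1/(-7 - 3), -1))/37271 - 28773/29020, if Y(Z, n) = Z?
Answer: -177427541/216320884 ≈ -0.82021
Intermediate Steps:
(-84*(-76) + Y(1/(-7 - 3), -1))/37271 - 28773/29020 = (-84*(-76) + 1/(-7 - 3))/37271 - 28773/29020 = (6384 + 1/(-10))*(1/37271) - 28773*1/29020 = (6384 - ⅒)*(1/37271) - 28773/29020 = (63839/10)*(1/37271) - 28773/29020 = 63839/372710 - 28773/29020 = -177427541/216320884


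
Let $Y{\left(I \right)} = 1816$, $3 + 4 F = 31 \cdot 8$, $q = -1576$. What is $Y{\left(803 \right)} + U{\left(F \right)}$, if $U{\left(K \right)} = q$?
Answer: $240$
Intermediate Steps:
$F = \frac{245}{4}$ ($F = - \frac{3}{4} + \frac{31 \cdot 8}{4} = - \frac{3}{4} + \frac{1}{4} \cdot 248 = - \frac{3}{4} + 62 = \frac{245}{4} \approx 61.25$)
$U{\left(K \right)} = -1576$
$Y{\left(803 \right)} + U{\left(F \right)} = 1816 - 1576 = 240$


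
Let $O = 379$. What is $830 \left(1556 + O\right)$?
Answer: $1606050$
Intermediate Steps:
$830 \left(1556 + O\right) = 830 \left(1556 + 379\right) = 830 \cdot 1935 = 1606050$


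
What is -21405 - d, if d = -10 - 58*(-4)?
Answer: -21627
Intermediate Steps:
d = 222 (d = -10 + 232 = 222)
-21405 - d = -21405 - 1*222 = -21405 - 222 = -21627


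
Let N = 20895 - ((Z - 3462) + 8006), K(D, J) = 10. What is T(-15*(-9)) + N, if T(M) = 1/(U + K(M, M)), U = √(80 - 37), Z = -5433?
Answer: 1241698/57 - √43/57 ≈ 21784.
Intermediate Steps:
U = √43 ≈ 6.5574
T(M) = 1/(10 + √43) (T(M) = 1/(√43 + 10) = 1/(10 + √43))
N = 21784 (N = 20895 - ((-5433 - 3462) + 8006) = 20895 - (-8895 + 8006) = 20895 - 1*(-889) = 20895 + 889 = 21784)
T(-15*(-9)) + N = (10/57 - √43/57) + 21784 = 1241698/57 - √43/57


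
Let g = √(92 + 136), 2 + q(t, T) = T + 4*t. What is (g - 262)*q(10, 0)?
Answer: -9956 + 76*√57 ≈ -9382.2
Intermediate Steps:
q(t, T) = -2 + T + 4*t (q(t, T) = -2 + (T + 4*t) = -2 + T + 4*t)
g = 2*√57 (g = √228 = 2*√57 ≈ 15.100)
(g - 262)*q(10, 0) = (2*√57 - 262)*(-2 + 0 + 4*10) = (-262 + 2*√57)*(-2 + 0 + 40) = (-262 + 2*√57)*38 = -9956 + 76*√57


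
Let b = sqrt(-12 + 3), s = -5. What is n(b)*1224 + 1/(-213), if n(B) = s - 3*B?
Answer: -1303561/213 - 11016*I ≈ -6120.0 - 11016.0*I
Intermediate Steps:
b = 3*I (b = sqrt(-9) = 3*I ≈ 3.0*I)
n(B) = -5 - 3*B
n(b)*1224 + 1/(-213) = (-5 - 9*I)*1224 + 1/(-213) = (-5 - 9*I)*1224 - 1/213 = (-6120 - 11016*I) - 1/213 = -1303561/213 - 11016*I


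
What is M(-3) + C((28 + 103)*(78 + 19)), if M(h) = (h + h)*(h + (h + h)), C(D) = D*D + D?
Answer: 161480610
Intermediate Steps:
C(D) = D + D² (C(D) = D² + D = D + D²)
M(h) = 6*h² (M(h) = (2*h)*(h + 2*h) = (2*h)*(3*h) = 6*h²)
M(-3) + C((28 + 103)*(78 + 19)) = 6*(-3)² + ((28 + 103)*(78 + 19))*(1 + (28 + 103)*(78 + 19)) = 6*9 + (131*97)*(1 + 131*97) = 54 + 12707*(1 + 12707) = 54 + 12707*12708 = 54 + 161480556 = 161480610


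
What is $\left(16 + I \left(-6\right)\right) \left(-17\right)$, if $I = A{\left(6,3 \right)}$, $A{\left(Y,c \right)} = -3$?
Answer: $-578$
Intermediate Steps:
$I = -3$
$\left(16 + I \left(-6\right)\right) \left(-17\right) = \left(16 - -18\right) \left(-17\right) = \left(16 + 18\right) \left(-17\right) = 34 \left(-17\right) = -578$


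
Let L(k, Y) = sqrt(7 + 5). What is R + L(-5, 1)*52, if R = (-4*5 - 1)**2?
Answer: 441 + 104*sqrt(3) ≈ 621.13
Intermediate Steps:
L(k, Y) = 2*sqrt(3) (L(k, Y) = sqrt(12) = 2*sqrt(3))
R = 441 (R = (-20 - 1)**2 = (-21)**2 = 441)
R + L(-5, 1)*52 = 441 + (2*sqrt(3))*52 = 441 + 104*sqrt(3)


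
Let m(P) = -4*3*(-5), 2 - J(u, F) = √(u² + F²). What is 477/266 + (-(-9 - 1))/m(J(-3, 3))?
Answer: 782/399 ≈ 1.9599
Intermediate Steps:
J(u, F) = 2 - √(F² + u²) (J(u, F) = 2 - √(u² + F²) = 2 - √(F² + u²))
m(P) = 60 (m(P) = -12*(-5) = 60)
477/266 + (-(-9 - 1))/m(J(-3, 3)) = 477/266 - (-9 - 1)/60 = 477*(1/266) - 1*(-10)*(1/60) = 477/266 + 10*(1/60) = 477/266 + ⅙ = 782/399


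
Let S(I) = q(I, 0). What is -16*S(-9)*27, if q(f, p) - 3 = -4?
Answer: 432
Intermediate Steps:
q(f, p) = -1 (q(f, p) = 3 - 4 = -1)
S(I) = -1
-16*S(-9)*27 = -16*(-1)*27 = 16*27 = 432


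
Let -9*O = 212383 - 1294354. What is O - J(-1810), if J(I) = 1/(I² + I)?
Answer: 393631869509/3274290 ≈ 1.2022e+5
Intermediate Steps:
O = 120219 (O = -(212383 - 1294354)/9 = -⅑*(-1081971) = 120219)
J(I) = 1/(I + I²)
O - J(-1810) = 120219 - 1/((-1810)*(1 - 1810)) = 120219 - (-1)/(1810*(-1809)) = 120219 - (-1)*(-1)/(1810*1809) = 120219 - 1*1/3274290 = 120219 - 1/3274290 = 393631869509/3274290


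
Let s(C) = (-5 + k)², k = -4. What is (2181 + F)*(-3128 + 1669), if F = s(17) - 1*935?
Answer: -1936093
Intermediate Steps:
s(C) = 81 (s(C) = (-5 - 4)² = (-9)² = 81)
F = -854 (F = 81 - 1*935 = 81 - 935 = -854)
(2181 + F)*(-3128 + 1669) = (2181 - 854)*(-3128 + 1669) = 1327*(-1459) = -1936093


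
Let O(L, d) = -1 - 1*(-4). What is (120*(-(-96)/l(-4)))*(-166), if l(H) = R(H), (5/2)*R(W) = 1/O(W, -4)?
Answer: -14342400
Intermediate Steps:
O(L, d) = 3 (O(L, d) = -1 + 4 = 3)
R(W) = 2/15 (R(W) = (⅖)/3 = (⅖)*(⅓) = 2/15)
l(H) = 2/15
(120*(-(-96)/l(-4)))*(-166) = (120*(-(-96)/2/15))*(-166) = (120*(-(-96)*15/2))*(-166) = (120*(-32*(-45/2)))*(-166) = (120*720)*(-166) = 86400*(-166) = -14342400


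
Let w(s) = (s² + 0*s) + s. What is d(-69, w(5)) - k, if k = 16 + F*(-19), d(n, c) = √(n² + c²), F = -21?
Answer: -415 + 3*√629 ≈ -339.76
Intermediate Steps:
w(s) = s + s² (w(s) = (s² + 0) + s = s² + s = s + s²)
d(n, c) = √(c² + n²)
k = 415 (k = 16 - 21*(-19) = 16 + 399 = 415)
d(-69, w(5)) - k = √((5*(1 + 5))² + (-69)²) - 1*415 = √((5*6)² + 4761) - 415 = √(30² + 4761) - 415 = √(900 + 4761) - 415 = √5661 - 415 = 3*√629 - 415 = -415 + 3*√629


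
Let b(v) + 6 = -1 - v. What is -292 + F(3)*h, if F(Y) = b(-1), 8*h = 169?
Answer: -1675/4 ≈ -418.75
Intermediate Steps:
h = 169/8 (h = (⅛)*169 = 169/8 ≈ 21.125)
b(v) = -7 - v (b(v) = -6 + (-1 - v) = -7 - v)
F(Y) = -6 (F(Y) = -7 - 1*(-1) = -7 + 1 = -6)
-292 + F(3)*h = -292 - 6*169/8 = -292 - 507/4 = -1675/4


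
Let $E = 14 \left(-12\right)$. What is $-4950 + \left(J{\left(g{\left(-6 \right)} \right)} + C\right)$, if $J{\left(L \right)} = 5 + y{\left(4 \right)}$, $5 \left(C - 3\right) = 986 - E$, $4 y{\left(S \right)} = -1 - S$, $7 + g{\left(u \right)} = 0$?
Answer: $- \frac{94249}{20} \approx -4712.5$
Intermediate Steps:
$E = -168$
$g{\left(u \right)} = -7$ ($g{\left(u \right)} = -7 + 0 = -7$)
$y{\left(S \right)} = - \frac{1}{4} - \frac{S}{4}$ ($y{\left(S \right)} = \frac{-1 - S}{4} = - \frac{1}{4} - \frac{S}{4}$)
$C = \frac{1169}{5}$ ($C = 3 + \frac{986 - -168}{5} = 3 + \frac{986 + 168}{5} = 3 + \frac{1}{5} \cdot 1154 = 3 + \frac{1154}{5} = \frac{1169}{5} \approx 233.8$)
$J{\left(L \right)} = \frac{15}{4}$ ($J{\left(L \right)} = 5 - \frac{5}{4} = \frac{15}{4}$)
$-4950 + \left(J{\left(g{\left(-6 \right)} \right)} + C\right) = -4950 + \left(\frac{15}{4} + \frac{1169}{5}\right) = -4950 + \frac{4751}{20} = - \frac{94249}{20}$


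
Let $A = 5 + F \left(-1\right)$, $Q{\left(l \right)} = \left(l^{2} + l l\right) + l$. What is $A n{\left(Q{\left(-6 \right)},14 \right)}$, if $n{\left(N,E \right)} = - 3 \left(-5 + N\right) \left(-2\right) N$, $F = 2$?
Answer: $72468$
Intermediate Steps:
$Q{\left(l \right)} = l + 2 l^{2}$ ($Q{\left(l \right)} = \left(l^{2} + l^{2}\right) + l = 2 l^{2} + l = l + 2 l^{2}$)
$n{\left(N,E \right)} = N \left(-30 + 6 N\right)$ ($n{\left(N,E \right)} = \left(15 - 3 N\right) \left(-2\right) N = \left(-30 + 6 N\right) N = N \left(-30 + 6 N\right)$)
$A = 3$ ($A = 5 + 2 \left(-1\right) = 5 - 2 = 3$)
$A n{\left(Q{\left(-6 \right)},14 \right)} = 3 \cdot 6 \left(- 6 \left(1 + 2 \left(-6\right)\right)\right) \left(-5 - 6 \left(1 + 2 \left(-6\right)\right)\right) = 3 \cdot 6 \left(- 6 \left(1 - 12\right)\right) \left(-5 - 6 \left(1 - 12\right)\right) = 3 \cdot 6 \left(\left(-6\right) \left(-11\right)\right) \left(-5 - -66\right) = 3 \cdot 6 \cdot 66 \left(-5 + 66\right) = 3 \cdot 6 \cdot 66 \cdot 61 = 3 \cdot 24156 = 72468$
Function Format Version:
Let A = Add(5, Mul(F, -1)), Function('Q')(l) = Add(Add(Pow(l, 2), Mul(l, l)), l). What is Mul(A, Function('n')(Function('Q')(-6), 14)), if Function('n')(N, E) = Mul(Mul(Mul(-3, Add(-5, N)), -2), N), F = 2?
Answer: 72468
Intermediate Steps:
Function('Q')(l) = Add(l, Mul(2, Pow(l, 2))) (Function('Q')(l) = Add(Add(Pow(l, 2), Pow(l, 2)), l) = Add(Mul(2, Pow(l, 2)), l) = Add(l, Mul(2, Pow(l, 2))))
Function('n')(N, E) = Mul(N, Add(-30, Mul(6, N))) (Function('n')(N, E) = Mul(Mul(Add(15, Mul(-3, N)), -2), N) = Mul(Add(-30, Mul(6, N)), N) = Mul(N, Add(-30, Mul(6, N))))
A = 3 (A = Add(5, Mul(2, -1)) = Add(5, -2) = 3)
Mul(A, Function('n')(Function('Q')(-6), 14)) = Mul(3, Mul(6, Mul(-6, Add(1, Mul(2, -6))), Add(-5, Mul(-6, Add(1, Mul(2, -6)))))) = Mul(3, Mul(6, Mul(-6, Add(1, -12)), Add(-5, Mul(-6, Add(1, -12))))) = Mul(3, Mul(6, Mul(-6, -11), Add(-5, Mul(-6, -11)))) = Mul(3, Mul(6, 66, Add(-5, 66))) = Mul(3, Mul(6, 66, 61)) = Mul(3, 24156) = 72468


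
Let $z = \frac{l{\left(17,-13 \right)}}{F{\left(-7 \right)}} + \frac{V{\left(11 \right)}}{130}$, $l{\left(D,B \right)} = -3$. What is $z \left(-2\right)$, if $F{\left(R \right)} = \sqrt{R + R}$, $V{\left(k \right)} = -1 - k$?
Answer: $\frac{12}{65} - \frac{3 i \sqrt{14}}{7} \approx 0.18462 - 1.6036 i$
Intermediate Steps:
$F{\left(R \right)} = \sqrt{2} \sqrt{R}$ ($F{\left(R \right)} = \sqrt{2 R} = \sqrt{2} \sqrt{R}$)
$z = - \frac{6}{65} + \frac{3 i \sqrt{14}}{14}$ ($z = - \frac{3}{\sqrt{2} \sqrt{-7}} + \frac{-1 - 11}{130} = - \frac{3}{\sqrt{2} i \sqrt{7}} + \left(-1 - 11\right) \frac{1}{130} = - \frac{3}{i \sqrt{14}} - \frac{6}{65} = - 3 \left(- \frac{i \sqrt{14}}{14}\right) - \frac{6}{65} = \frac{3 i \sqrt{14}}{14} - \frac{6}{65} = - \frac{6}{65} + \frac{3 i \sqrt{14}}{14} \approx -0.092308 + 0.80178 i$)
$z \left(-2\right) = \left(- \frac{6}{65} + \frac{3 i \sqrt{14}}{14}\right) \left(-2\right) = \frac{12}{65} - \frac{3 i \sqrt{14}}{7}$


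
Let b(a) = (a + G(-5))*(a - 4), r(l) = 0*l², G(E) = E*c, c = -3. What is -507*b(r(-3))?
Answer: 30420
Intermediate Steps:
G(E) = -3*E (G(E) = E*(-3) = -3*E)
r(l) = 0
b(a) = (-4 + a)*(15 + a) (b(a) = (a - 3*(-5))*(a - 4) = (a + 15)*(-4 + a) = (15 + a)*(-4 + a) = (-4 + a)*(15 + a))
-507*b(r(-3)) = -507*(-60 + 0² + 11*0) = -507*(-60 + 0 + 0) = -507*(-60) = 30420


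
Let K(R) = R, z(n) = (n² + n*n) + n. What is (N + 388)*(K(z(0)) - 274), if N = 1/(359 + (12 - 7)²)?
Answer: -20412041/192 ≈ -1.0631e+5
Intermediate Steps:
z(n) = n + 2*n² (z(n) = (n² + n²) + n = 2*n² + n = n + 2*n²)
N = 1/384 (N = 1/(359 + 5²) = 1/(359 + 25) = 1/384 ≈ 0.0026042)
(N + 388)*(K(z(0)) - 274) = (1/384 + 388)*(0*(1 + 2*0) - 274) = 148993*(0*(1 + 0) - 274)/384 = 148993*(0*1 - 274)/384 = 148993*(0 - 274)/384 = (148993/384)*(-274) = -20412041/192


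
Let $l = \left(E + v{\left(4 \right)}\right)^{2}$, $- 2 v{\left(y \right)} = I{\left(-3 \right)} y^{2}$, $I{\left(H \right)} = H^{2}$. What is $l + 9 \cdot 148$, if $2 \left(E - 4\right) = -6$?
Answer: $6373$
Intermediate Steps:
$E = 1$ ($E = 4 + \frac{1}{2} \left(-6\right) = 4 - 3 = 1$)
$v{\left(y \right)} = - \frac{9 y^{2}}{2}$ ($v{\left(y \right)} = - \frac{\left(-3\right)^{2} y^{2}}{2} = - \frac{9 y^{2}}{2}$)
$l = 5041$ ($l = \left(1 - \frac{9 \cdot 4^{2}}{2}\right)^{2} = \left(1 - 72\right)^{2} = \left(-71\right)^{2} = 5041$)
$l + 9 \cdot 148 = 5041 + 9 \cdot 148 = 5041 + 1332 = 6373$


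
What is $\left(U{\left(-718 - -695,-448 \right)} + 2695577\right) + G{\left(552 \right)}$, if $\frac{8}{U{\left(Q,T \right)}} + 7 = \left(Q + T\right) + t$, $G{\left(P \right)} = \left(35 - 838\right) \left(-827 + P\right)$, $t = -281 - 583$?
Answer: $\frac{1956905738}{671} \approx 2.9164 \cdot 10^{6}$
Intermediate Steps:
$t = -864$
$G{\left(P \right)} = 664081 - 803 P$ ($G{\left(P \right)} = - 803 \left(-827 + P\right) = 664081 - 803 P$)
$U{\left(Q,T \right)} = \frac{8}{-871 + Q + T}$ ($U{\left(Q,T \right)} = \frac{8}{-7 - \left(864 - Q - T\right)} = \frac{8}{-7 + \left(-864 + Q + T\right)} = \frac{8}{-871 + Q + T}$)
$\left(U{\left(-718 - -695,-448 \right)} + 2695577\right) + G{\left(552 \right)} = \left(\frac{8}{-871 - 23 - 448} + 2695577\right) + \left(664081 - 443256\right) = \left(\frac{8}{-871 + \left(-718 + 695\right) - 448} + 2695577\right) + \left(664081 - 443256\right) = \left(\frac{8}{-871 - 23 - 448} + 2695577\right) + 220825 = \left(\frac{8}{-1342} + 2695577\right) + 220825 = \left(8 \left(- \frac{1}{1342}\right) + 2695577\right) + 220825 = \left(- \frac{4}{671} + 2695577\right) + 220825 = \frac{1808732163}{671} + 220825 = \frac{1956905738}{671}$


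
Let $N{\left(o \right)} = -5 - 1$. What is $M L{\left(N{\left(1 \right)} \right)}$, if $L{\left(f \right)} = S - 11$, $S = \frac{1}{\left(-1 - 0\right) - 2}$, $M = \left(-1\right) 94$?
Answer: $\frac{3196}{3} \approx 1065.3$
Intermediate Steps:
$N{\left(o \right)} = -6$ ($N{\left(o \right)} = -5 - 1 = -6$)
$M = -94$
$S = - \frac{1}{3}$ ($S = \frac{1}{\left(-1 + 0\right) - 2} = \frac{1}{-1 - 2} = \frac{1}{-3} = - \frac{1}{3} \approx -0.33333$)
$L{\left(f \right)} = - \frac{34}{3}$ ($L{\left(f \right)} = - \frac{1}{3} - 11 = - \frac{34}{3}$)
$M L{\left(N{\left(1 \right)} \right)} = \left(-94\right) \left(- \frac{34}{3}\right) = \frac{3196}{3}$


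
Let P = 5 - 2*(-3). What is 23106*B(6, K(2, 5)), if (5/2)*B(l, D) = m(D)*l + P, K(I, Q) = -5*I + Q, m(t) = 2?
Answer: 1062876/5 ≈ 2.1258e+5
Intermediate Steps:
K(I, Q) = Q - 5*I
P = 11 (P = 5 + 6 = 11)
B(l, D) = 22/5 + 4*l/5 (B(l, D) = 2*(2*l + 11)/5 = 2*(11 + 2*l)/5 = 22/5 + 4*l/5)
23106*B(6, K(2, 5)) = 23106*(22/5 + (⅘)*6) = 23106*(22/5 + 24/5) = 23106*(46/5) = 1062876/5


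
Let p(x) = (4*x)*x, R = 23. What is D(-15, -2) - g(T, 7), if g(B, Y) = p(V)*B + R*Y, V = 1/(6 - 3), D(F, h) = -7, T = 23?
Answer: -1604/9 ≈ -178.22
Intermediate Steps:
V = 1/3 ≈ 0.33333
p(x) = 4*x**2
g(B, Y) = 23*Y + 4*B/9 (g(B, Y) = (4*(1/3)**2)*B + 23*Y = (4*(1/9))*B + 23*Y = 4*B/9 + 23*Y = 23*Y + 4*B/9)
D(-15, -2) - g(T, 7) = -7 - (23*7 + (4/9)*23) = -7 - (161 + 92/9) = -7 - 1*1541/9 = -7 - 1541/9 = -1604/9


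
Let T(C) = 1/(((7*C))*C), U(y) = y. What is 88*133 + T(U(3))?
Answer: 737353/63 ≈ 11704.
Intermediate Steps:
T(C) = 1/(7*C²) (T(C) = (1/(7*C))/C = 1/(7*C²))
88*133 + T(U(3)) = 88*133 + (⅐)/3² = 11704 + (⅐)*(⅑) = 11704 + 1/63 = 737353/63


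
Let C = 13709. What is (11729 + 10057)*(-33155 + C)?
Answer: -423650556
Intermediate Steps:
(11729 + 10057)*(-33155 + C) = (11729 + 10057)*(-33155 + 13709) = 21786*(-19446) = -423650556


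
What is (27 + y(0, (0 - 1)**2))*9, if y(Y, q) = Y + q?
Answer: 252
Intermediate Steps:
(27 + y(0, (0 - 1)**2))*9 = (27 + (0 + (0 - 1)**2))*9 = (27 + (0 + (-1)**2))*9 = (27 + (0 + 1))*9 = (27 + 1)*9 = 28*9 = 252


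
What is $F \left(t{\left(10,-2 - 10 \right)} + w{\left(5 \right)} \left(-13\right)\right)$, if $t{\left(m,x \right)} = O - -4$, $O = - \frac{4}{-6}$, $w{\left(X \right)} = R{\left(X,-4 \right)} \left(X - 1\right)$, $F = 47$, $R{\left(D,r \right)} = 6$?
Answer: $- \frac{43334}{3} \approx -14445.0$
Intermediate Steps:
$w{\left(X \right)} = -6 + 6 X$ ($w{\left(X \right)} = 6 \left(X - 1\right) = 6 \left(-1 + X\right) = -6 + 6 X$)
$O = \frac{2}{3}$ ($O = \left(-4\right) \left(- \frac{1}{6}\right) = \frac{2}{3} \approx 0.66667$)
$t{\left(m,x \right)} = \frac{14}{3}$ ($t{\left(m,x \right)} = \frac{2}{3} - -4 = \frac{2}{3} + 4 = \frac{14}{3}$)
$F \left(t{\left(10,-2 - 10 \right)} + w{\left(5 \right)} \left(-13\right)\right) = 47 \left(\frac{14}{3} + \left(-6 + 6 \cdot 5\right) \left(-13\right)\right) = 47 \left(\frac{14}{3} + \left(-6 + 30\right) \left(-13\right)\right) = 47 \left(\frac{14}{3} + 24 \left(-13\right)\right) = 47 \left(\frac{14}{3} - 312\right) = 47 \left(- \frac{922}{3}\right) = - \frac{43334}{3}$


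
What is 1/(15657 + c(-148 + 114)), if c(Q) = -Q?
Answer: 1/15691 ≈ 6.3731e-5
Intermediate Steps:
1/(15657 + c(-148 + 114)) = 1/(15657 - (-148 + 114)) = 1/(15657 - 1*(-34)) = 1/(15657 + 34) = 1/15691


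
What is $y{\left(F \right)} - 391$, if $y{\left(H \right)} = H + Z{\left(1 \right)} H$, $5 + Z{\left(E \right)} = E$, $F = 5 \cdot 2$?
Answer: $-421$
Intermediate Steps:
$F = 10$
$Z{\left(E \right)} = -5 + E$
$y{\left(H \right)} = - 3 H$ ($y{\left(H \right)} = H + \left(-5 + 1\right) H = H - 4 H = - 3 H$)
$y{\left(F \right)} - 391 = \left(-3\right) 10 - 391 = -30 - 391 = -421$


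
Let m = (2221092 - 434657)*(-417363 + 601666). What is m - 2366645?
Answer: 329242963160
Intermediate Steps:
m = 329245329805 (m = 1786435*184303 = 329245329805)
m - 2366645 = 329245329805 - 2366645 = 329242963160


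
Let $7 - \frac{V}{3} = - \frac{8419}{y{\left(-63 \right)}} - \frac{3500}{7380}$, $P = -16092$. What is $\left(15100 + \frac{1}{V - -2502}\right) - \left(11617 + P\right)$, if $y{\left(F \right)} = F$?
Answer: $\frac{35789932536}{1828349} \approx 19575.0$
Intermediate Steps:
$V = - \frac{325873}{861}$ ($V = 21 - 3 \left(- \frac{8419}{-63} - \frac{3500}{7380}\right) = 21 - 3 \left(\left(-8419\right) \left(- \frac{1}{63}\right) - \frac{175}{369}\right) = 21 - 3 \left(\frac{8419}{63} - \frac{175}{369}\right) = 21 - \frac{343954}{861} = - \frac{325873}{861} \approx -378.48$)
$\left(15100 + \frac{1}{V - -2502}\right) - \left(11617 + P\right) = \left(15100 + \frac{1}{- \frac{325873}{861} - -2502}\right) - -4475 = \left(15100 + \frac{1}{- \frac{325873}{861} + 2502}\right) + \left(-11617 + 16092\right) = \left(15100 + \frac{1}{\frac{1828349}{861}}\right) + 4475 = \left(15100 + \frac{861}{1828349}\right) + 4475 = \frac{27608070761}{1828349} + 4475 = \frac{35789932536}{1828349}$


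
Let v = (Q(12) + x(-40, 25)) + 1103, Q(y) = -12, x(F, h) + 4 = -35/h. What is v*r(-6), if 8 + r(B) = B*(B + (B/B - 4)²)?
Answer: -141128/5 ≈ -28226.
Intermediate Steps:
x(F, h) = -4 - 35/h
v = 5428/5 (v = (-12 + (-4 - 35/25)) + 1103 = (-12 + (-4 - 35*1/25)) + 1103 = (-12 + (-4 - 7/5)) + 1103 = (-12 - 27/5) + 1103 = -87/5 + 1103 = 5428/5 ≈ 1085.6)
r(B) = -8 + B*(9 + B) (r(B) = -8 + B*(B + (B/B - 4)²) = -8 + B*(B + (1 - 4)²) = -8 + B*(B + (-3)²) = -8 + B*(B + 9) = -8 + B*(9 + B))
v*r(-6) = 5428*(-8 + (-6)² + 9*(-6))/5 = 5428*(-8 + 36 - 54)/5 = (5428/5)*(-26) = -141128/5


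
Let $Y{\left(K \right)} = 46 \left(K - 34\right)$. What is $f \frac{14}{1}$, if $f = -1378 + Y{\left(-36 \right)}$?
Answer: $-64372$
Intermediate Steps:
$Y{\left(K \right)} = -1564 + 46 K$ ($Y{\left(K \right)} = 46 \left(-34 + K\right) = -1564 + 46 K$)
$f = -4598$ ($f = -1378 + \left(-1564 + 46 \left(-36\right)\right) = -1378 - 3220 = -4598$)
$f \frac{14}{1} = - 4598 \cdot \frac{14}{1} = - 4598 \cdot 14 \cdot 1 = \left(-4598\right) 14 = -64372$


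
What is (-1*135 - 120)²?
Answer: 65025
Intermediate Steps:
(-1*135 - 120)² = (-135 - 120)² = (-255)² = 65025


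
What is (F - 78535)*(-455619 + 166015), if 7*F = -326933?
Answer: 36269922216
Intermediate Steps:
F = -326933/7 (F = (⅐)*(-326933) = -326933/7 ≈ -46705.)
(F - 78535)*(-455619 + 166015) = (-326933/7 - 78535)*(-455619 + 166015) = -876678/7*(-289604) = 36269922216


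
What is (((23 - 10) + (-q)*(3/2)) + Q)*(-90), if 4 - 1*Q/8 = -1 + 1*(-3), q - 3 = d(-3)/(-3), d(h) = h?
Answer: -6390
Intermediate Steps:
q = 4 (q = 3 - 3/(-3) = 3 - 3*(-1/3) = 3 + 1 = 4)
Q = 64 (Q = 32 - 8*(-1 + 1*(-3)) = 32 - 8*(-1 - 3) = 32 - 8*(-4) = 32 + 32 = 64)
(((23 - 10) + (-q)*(3/2)) + Q)*(-90) = (((23 - 10) + (-1*4)*(3/2)) + 64)*(-90) = ((13 - 12/2) + 64)*(-90) = ((13 - 4*3/2) + 64)*(-90) = ((13 - 6) + 64)*(-90) = (7 + 64)*(-90) = 71*(-90) = -6390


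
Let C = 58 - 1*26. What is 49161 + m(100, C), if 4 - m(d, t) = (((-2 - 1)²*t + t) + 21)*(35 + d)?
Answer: 3130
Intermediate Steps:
C = 32 (C = 58 - 26 = 32)
m(d, t) = 4 - (21 + 10*t)*(35 + d) (m(d, t) = 4 - (((-2 - 1)²*t + t) + 21)*(35 + d) = 4 - (((-3)²*t + t) + 21)*(35 + d) = 4 - ((9*t + t) + 21)*(35 + d) = 4 - (10*t + 21)*(35 + d) = 4 - (21 + 10*t)*(35 + d))
49161 + m(100, C) = 49161 + (-731 - 350*32 - 21*100 - 10*100*32) = 49161 + (-731 - 11200 - 2100 - 32000) = 49161 - 46031 = 3130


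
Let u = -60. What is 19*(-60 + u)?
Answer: -2280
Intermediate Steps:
19*(-60 + u) = 19*(-60 - 60) = 19*(-120) = -2280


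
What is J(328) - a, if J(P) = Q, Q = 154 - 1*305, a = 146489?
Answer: -146640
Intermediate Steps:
Q = -151 (Q = 154 - 305 = -151)
J(P) = -151
J(328) - a = -151 - 1*146489 = -151 - 146489 = -146640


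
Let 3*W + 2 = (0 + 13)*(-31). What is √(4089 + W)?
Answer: √3954 ≈ 62.881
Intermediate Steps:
W = -135 (W = -⅔ + ((0 + 13)*(-31))/3 = -⅔ + (13*(-31))/3 = -⅔ + (⅓)*(-403) = -⅔ - 403/3 = -135)
√(4089 + W) = √(4089 - 135) = √3954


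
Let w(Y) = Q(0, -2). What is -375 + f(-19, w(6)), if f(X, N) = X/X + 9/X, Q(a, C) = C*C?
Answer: -7115/19 ≈ -374.47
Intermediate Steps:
Q(a, C) = C²
w(Y) = 4 (w(Y) = (-2)² = 4)
f(X, N) = 1 + 9/X
-375 + f(-19, w(6)) = -375 + (9 - 19)/(-19) = -375 - 1/19*(-10) = -375 + 10/19 = -7115/19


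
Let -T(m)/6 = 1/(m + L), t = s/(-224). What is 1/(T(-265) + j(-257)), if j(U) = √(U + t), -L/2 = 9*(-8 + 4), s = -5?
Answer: 259392/2144172251 - 148996*I*√805882/2144172251 ≈ 0.00012098 - 0.062381*I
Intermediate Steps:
L = 72 (L = -18*(-8 + 4) = -18*(-4) = -2*(-36) = 72)
t = 5/224 (t = -5/(-224) = -5*(-1/224) = 5/224 ≈ 0.022321)
j(U) = √(5/224 + U) (j(U) = √(U + 5/224) = √(5/224 + U))
T(m) = -6/(72 + m) (T(m) = -6/(m + 72) = -6/(72 + m))
1/(T(-265) + j(-257)) = 1/(-6/(72 - 265) + √(70 + 3136*(-257))/56) = 1/(-6/(-193) + √(70 - 805952)/56) = 1/(-6*(-1/193) + √(-805882)/56) = 1/(6/193 + (I*√805882)/56) = 1/(6/193 + I*√805882/56)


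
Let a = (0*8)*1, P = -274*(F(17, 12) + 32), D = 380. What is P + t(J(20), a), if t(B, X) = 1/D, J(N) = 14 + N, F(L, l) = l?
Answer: -4581279/380 ≈ -12056.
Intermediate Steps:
P = -12056 (P = -274*(12 + 32) = -274*44 = -12056)
a = 0 (a = 0*1 = 0)
t(B, X) = 1/380
P + t(J(20), a) = -12056 + 1/380 = -4581279/380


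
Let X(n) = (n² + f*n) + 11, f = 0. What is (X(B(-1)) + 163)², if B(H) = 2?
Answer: 31684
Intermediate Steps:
X(n) = 11 + n² (X(n) = (n² + 0*n) + 11 = (n² + 0) + 11 = n² + 11 = 11 + n²)
(X(B(-1)) + 163)² = ((11 + 2²) + 163)² = ((11 + 4) + 163)² = (15 + 163)² = 178² = 31684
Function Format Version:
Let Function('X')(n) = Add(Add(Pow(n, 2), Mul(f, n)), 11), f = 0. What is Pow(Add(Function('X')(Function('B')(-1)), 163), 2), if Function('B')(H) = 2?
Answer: 31684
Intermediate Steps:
Function('X')(n) = Add(11, Pow(n, 2)) (Function('X')(n) = Add(Add(Pow(n, 2), Mul(0, n)), 11) = Add(Add(Pow(n, 2), 0), 11) = Add(Pow(n, 2), 11) = Add(11, Pow(n, 2)))
Pow(Add(Function('X')(Function('B')(-1)), 163), 2) = Pow(Add(Add(11, Pow(2, 2)), 163), 2) = Pow(Add(Add(11, 4), 163), 2) = Pow(Add(15, 163), 2) = Pow(178, 2) = 31684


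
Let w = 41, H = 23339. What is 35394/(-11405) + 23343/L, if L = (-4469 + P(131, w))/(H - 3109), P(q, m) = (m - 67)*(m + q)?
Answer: -5386086948204/101972105 ≈ -52819.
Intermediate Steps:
P(q, m) = (-67 + m)*(m + q)
L = -8941/20230 (L = (-4469 + (41² - 67*41 - 67*131 + 41*131))/(23339 - 3109) = (-4469 + (1681 - 2747 - 8777 + 5371))/20230 = (-4469 - 4472)*(1/20230) = -8941*1/20230 = -8941/20230 ≈ -0.44197)
35394/(-11405) + 23343/L = 35394/(-11405) + 23343/(-8941/20230) = 35394*(-1/11405) + 23343*(-20230/8941) = -35394/11405 - 472228890/8941 = -5386086948204/101972105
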